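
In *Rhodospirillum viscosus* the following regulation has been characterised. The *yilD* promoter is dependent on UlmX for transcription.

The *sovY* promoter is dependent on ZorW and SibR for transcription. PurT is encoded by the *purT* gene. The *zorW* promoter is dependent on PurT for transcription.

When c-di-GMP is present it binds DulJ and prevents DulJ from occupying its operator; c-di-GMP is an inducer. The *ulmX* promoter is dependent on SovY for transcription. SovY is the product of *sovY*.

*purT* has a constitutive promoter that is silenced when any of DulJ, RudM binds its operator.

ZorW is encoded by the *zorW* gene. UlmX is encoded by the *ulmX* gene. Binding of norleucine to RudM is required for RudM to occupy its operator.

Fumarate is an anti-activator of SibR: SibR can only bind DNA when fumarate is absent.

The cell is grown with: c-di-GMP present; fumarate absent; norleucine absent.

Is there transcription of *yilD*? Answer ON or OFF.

c-di-GMP is present, so DulJ is inactive.
Norleucine is absent, so RudM is inactive.
With no repressor bound, *purT* is transcribed.
So PurT is produced and active.
No repressor is bound and PurT is active, so *zorW* is transcribed.
So ZorW is produced and active.
Fumarate is absent, so SibR is active.
No repressor is bound and ZorW and SibR are active, so *sovY* is transcribed.
So SovY is produced and active.
No repressor is bound and SovY is active, so *ulmX* is transcribed.
So UlmX is produced and active.
No repressor is bound and UlmX is active, so *yilD* is transcribed.

ON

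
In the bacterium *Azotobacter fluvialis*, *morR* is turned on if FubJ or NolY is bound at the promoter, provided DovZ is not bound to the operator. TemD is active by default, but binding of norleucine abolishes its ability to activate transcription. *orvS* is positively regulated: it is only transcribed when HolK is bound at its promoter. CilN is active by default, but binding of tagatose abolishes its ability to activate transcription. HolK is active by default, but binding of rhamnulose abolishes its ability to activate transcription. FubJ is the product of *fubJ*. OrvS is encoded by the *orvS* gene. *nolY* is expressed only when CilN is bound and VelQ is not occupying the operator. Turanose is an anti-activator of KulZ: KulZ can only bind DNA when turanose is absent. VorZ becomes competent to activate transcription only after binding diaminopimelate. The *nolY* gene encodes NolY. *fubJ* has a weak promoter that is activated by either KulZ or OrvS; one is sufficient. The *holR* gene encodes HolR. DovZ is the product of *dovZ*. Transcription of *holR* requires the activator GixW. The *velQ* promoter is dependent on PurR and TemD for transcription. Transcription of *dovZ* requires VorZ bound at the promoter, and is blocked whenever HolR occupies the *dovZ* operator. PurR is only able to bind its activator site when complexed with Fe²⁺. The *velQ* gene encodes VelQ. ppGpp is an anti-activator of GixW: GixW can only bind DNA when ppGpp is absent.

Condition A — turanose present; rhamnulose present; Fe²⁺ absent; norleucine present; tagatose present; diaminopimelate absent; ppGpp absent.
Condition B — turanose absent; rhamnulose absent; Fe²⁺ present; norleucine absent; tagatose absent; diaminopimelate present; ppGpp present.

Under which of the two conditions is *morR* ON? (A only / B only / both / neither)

Condition A:
Turanose is present, so KulZ is inactive.
Rhamnulose is present, so HolK is inactive.
Required activator HolK is absent, so *orvS* is not transcribed.
So OrvS is not produced.
No activator is available at the *fubJ* promoter, so *fubJ* is not transcribed.
So FubJ is not produced.
Fe²⁺ is absent, so PurR is inactive.
Norleucine is present, so TemD is inactive.
Required activator PurR is absent, so *velQ* is not transcribed.
So VelQ is not produced.
Tagatose is present, so CilN is inactive.
Required activator CilN is absent, so *nolY* is not transcribed.
So NolY is not produced.
Diaminopimelate is absent, so VorZ is inactive.
ppGpp is absent, so GixW is active.
No repressor is bound and GixW is active, so *holR* is transcribed.
So HolR is produced and active.
With repressor HolR bound, *dovZ* is not transcribed.
So DovZ is not produced.
No activator is available at the *morR* promoter, so *morR* is not transcribed.
→ *morR* is OFF in A.
Condition B:
Turanose is absent, so KulZ is active.
Rhamnulose is absent, so HolK is active.
No repressor is bound and HolK is active, so *orvS* is transcribed.
So OrvS is produced and active.
Activator KulZ is present, so *fubJ* is transcribed.
So FubJ is produced and active.
Fe²⁺ is present, so PurR is active.
Norleucine is absent, so TemD is active.
No repressor is bound and PurR and TemD are active, so *velQ* is transcribed.
So VelQ is produced and active.
Tagatose is absent, so CilN is active.
With repressor VelQ bound, *nolY* is not transcribed.
So NolY is not produced.
Diaminopimelate is present, so VorZ is active.
ppGpp is present, so GixW is inactive.
Required activator GixW is absent, so *holR* is not transcribed.
So HolR is not produced.
No repressor is bound and VorZ is active, so *dovZ* is transcribed.
So DovZ is produced and active.
With repressor DovZ bound, *morR* is not transcribed.
→ *morR* is OFF in B.

neither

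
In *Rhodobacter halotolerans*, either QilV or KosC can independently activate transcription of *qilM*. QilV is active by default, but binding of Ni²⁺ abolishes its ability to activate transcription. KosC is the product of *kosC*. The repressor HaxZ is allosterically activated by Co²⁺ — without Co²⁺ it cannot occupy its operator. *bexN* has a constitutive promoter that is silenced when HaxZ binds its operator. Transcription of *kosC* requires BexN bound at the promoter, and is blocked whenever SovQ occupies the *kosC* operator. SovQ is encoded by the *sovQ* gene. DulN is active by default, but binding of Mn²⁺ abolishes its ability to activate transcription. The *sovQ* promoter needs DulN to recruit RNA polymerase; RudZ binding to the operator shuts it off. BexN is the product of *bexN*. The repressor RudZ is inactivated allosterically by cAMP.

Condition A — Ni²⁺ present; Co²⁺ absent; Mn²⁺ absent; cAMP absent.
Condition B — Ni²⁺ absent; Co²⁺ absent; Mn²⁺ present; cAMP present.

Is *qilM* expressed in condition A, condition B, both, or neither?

both

Condition A:
Ni²⁺ is present, so QilV is inactive.
Co²⁺ is absent, so HaxZ is inactive.
With no repressor bound, *bexN* is transcribed.
So BexN is produced and active.
Mn²⁺ is absent, so DulN is active.
cAMP is absent, so RudZ is active.
With repressor RudZ bound, *sovQ* is not transcribed.
So SovQ is not produced.
No repressor is bound and BexN is active, so *kosC* is transcribed.
So KosC is produced and active.
Activator KosC is present, so *qilM* is transcribed.
→ *qilM* is ON in A.
Condition B:
Ni²⁺ is absent, so QilV is active.
Co²⁺ is absent, so HaxZ is inactive.
With no repressor bound, *bexN* is transcribed.
So BexN is produced and active.
Mn²⁺ is present, so DulN is inactive.
cAMP is present, so RudZ is inactive.
Required activator DulN is absent, so *sovQ* is not transcribed.
So SovQ is not produced.
No repressor is bound and BexN is active, so *kosC* is transcribed.
So KosC is produced and active.
Activator QilV is present, so *qilM* is transcribed.
→ *qilM* is ON in B.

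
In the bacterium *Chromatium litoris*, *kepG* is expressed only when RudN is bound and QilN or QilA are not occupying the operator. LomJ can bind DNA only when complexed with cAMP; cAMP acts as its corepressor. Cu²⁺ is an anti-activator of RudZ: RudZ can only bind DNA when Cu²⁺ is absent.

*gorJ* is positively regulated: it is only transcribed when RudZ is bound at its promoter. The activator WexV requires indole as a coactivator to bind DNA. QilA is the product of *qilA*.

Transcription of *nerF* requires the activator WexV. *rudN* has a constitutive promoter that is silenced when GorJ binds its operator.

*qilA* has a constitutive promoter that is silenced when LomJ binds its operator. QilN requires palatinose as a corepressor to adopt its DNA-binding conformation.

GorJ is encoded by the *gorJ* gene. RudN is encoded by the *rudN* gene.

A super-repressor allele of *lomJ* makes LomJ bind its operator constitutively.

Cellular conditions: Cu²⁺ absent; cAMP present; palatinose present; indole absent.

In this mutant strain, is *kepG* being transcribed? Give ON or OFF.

OFF

Palatinose is present, so QilN is active.
Cu²⁺ is absent, so RudZ is active.
No repressor is bound and RudZ is active, so *gorJ* is transcribed.
So GorJ is produced and active.
With repressor GorJ bound, *rudN* is not transcribed.
So RudN is not produced.
LomJ is constitutively active in this strain.
With repressor LomJ bound, *qilA* is not transcribed.
So QilA is not produced.
With repressor QilN bound, *kepG* is not transcribed.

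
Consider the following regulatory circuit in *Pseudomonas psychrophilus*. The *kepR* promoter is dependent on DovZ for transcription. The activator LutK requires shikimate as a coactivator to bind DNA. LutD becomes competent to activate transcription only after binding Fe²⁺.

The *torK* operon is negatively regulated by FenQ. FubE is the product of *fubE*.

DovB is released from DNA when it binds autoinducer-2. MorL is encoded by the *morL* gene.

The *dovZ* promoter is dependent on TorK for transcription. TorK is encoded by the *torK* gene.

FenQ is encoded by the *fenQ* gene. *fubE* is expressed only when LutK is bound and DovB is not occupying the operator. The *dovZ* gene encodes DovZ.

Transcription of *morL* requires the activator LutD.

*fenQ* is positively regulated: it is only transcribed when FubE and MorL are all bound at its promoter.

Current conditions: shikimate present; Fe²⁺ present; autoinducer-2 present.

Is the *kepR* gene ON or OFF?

Autoinducer-2 is present, so DovB is inactive.
Shikimate is present, so LutK is active.
No repressor is bound and LutK is active, so *fubE* is transcribed.
So FubE is produced and active.
Fe²⁺ is present, so LutD is active.
No repressor is bound and LutD is active, so *morL* is transcribed.
So MorL is produced and active.
No repressor is bound and FubE and MorL are active, so *fenQ* is transcribed.
So FenQ is produced and active.
With repressor FenQ bound, *torK* is not transcribed.
So TorK is not produced.
Required activator TorK is absent, so *dovZ* is not transcribed.
So DovZ is not produced.
Required activator DovZ is absent, so *kepR* is not transcribed.

OFF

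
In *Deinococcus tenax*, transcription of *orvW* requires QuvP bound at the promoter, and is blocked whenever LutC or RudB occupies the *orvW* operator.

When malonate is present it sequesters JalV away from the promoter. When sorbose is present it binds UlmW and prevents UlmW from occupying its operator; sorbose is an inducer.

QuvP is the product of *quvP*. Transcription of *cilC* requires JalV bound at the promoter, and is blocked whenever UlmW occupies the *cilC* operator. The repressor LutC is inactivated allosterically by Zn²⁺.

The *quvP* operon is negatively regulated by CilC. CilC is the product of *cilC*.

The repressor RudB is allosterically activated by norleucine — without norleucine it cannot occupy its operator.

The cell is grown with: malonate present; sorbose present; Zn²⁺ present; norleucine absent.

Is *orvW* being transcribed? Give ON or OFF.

Zn²⁺ is present, so LutC is inactive.
Norleucine is absent, so RudB is inactive.
Sorbose is present, so UlmW is inactive.
Malonate is present, so JalV is inactive.
Required activator JalV is absent, so *cilC* is not transcribed.
So CilC is not produced.
With no repressor bound, *quvP* is transcribed.
So QuvP is produced and active.
No repressor is bound and QuvP is active, so *orvW* is transcribed.

ON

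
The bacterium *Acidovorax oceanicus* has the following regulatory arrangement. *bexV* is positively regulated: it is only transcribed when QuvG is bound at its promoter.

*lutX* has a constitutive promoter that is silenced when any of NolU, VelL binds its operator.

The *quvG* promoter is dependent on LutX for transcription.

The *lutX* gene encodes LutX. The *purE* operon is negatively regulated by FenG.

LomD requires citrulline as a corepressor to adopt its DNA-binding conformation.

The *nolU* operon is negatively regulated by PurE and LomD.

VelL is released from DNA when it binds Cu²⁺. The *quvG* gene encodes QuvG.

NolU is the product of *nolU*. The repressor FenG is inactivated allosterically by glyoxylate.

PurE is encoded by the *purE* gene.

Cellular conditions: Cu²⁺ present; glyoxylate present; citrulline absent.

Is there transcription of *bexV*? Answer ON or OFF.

Glyoxylate is present, so FenG is inactive.
With no repressor bound, *purE* is transcribed.
So PurE is produced and active.
Citrulline is absent, so LomD is inactive.
With repressor PurE bound, *nolU* is not transcribed.
So NolU is not produced.
Cu²⁺ is present, so VelL is inactive.
With no repressor bound, *lutX* is transcribed.
So LutX is produced and active.
No repressor is bound and LutX is active, so *quvG* is transcribed.
So QuvG is produced and active.
No repressor is bound and QuvG is active, so *bexV* is transcribed.

ON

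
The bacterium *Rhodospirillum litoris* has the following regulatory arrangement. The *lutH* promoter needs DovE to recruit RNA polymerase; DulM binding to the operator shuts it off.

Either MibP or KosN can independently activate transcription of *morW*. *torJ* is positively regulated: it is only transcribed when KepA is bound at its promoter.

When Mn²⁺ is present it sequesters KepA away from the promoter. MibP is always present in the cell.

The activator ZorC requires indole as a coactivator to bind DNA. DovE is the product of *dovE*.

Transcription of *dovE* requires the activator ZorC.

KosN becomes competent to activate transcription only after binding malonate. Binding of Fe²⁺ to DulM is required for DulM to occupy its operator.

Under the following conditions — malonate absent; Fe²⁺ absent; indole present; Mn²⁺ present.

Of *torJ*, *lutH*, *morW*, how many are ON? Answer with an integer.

2

Mn²⁺ is present, so KepA is inactive.
Required activator KepA is absent, so *torJ* is not transcribed.
→ *torJ* is OFF.
Indole is present, so ZorC is active.
No repressor is bound and ZorC is active, so *dovE* is transcribed.
So DovE is produced and active.
Fe²⁺ is absent, so DulM is inactive.
No repressor is bound and DovE is active, so *lutH* is transcribed.
→ *lutH* is ON.
MibP is produced constitutively and is active.
Malonate is absent, so KosN is inactive.
Activator MibP is present, so *morW* is transcribed.
→ *morW* is ON.
2 of the 3 genes are transcribed.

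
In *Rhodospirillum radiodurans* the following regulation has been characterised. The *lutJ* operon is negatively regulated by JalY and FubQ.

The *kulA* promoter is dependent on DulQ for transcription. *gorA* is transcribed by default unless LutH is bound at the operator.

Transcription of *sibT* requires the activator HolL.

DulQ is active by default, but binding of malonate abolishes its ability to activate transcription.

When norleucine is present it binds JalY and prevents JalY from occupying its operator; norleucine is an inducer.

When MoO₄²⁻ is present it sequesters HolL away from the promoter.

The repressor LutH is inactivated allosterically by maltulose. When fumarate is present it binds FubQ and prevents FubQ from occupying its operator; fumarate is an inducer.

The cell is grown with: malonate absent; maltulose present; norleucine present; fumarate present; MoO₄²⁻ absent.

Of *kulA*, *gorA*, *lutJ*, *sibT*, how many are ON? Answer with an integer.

Malonate is absent, so DulQ is active.
No repressor is bound and DulQ is active, so *kulA* is transcribed.
→ *kulA* is ON.
Maltulose is present, so LutH is inactive.
With no repressor bound, *gorA* is transcribed.
→ *gorA* is ON.
Norleucine is present, so JalY is inactive.
Fumarate is present, so FubQ is inactive.
With no repressor bound, *lutJ* is transcribed.
→ *lutJ* is ON.
MoO₄²⁻ is absent, so HolL is active.
No repressor is bound and HolL is active, so *sibT* is transcribed.
→ *sibT* is ON.
4 of the 4 genes are transcribed.

4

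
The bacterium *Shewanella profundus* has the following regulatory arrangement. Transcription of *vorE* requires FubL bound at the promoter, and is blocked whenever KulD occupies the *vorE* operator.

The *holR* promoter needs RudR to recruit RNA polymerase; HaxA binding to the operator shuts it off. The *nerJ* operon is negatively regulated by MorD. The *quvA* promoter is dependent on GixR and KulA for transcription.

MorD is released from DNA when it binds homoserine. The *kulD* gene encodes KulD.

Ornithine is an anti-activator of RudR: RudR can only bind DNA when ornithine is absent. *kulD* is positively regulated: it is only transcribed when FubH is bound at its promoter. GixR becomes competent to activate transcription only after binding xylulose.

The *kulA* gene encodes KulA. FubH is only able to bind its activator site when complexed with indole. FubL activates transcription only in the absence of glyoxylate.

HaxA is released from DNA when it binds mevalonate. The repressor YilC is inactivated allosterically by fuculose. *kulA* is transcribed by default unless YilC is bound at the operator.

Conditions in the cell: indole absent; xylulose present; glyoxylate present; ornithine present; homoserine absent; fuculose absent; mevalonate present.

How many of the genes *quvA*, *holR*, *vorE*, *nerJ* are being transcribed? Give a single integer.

0

Xylulose is present, so GixR is active.
Fuculose is absent, so YilC is active.
With repressor YilC bound, *kulA* is not transcribed.
So KulA is not produced.
Required activator KulA is absent, so *quvA* is not transcribed.
→ *quvA* is OFF.
Mevalonate is present, so HaxA is inactive.
Ornithine is present, so RudR is inactive.
Required activator RudR is absent, so *holR* is not transcribed.
→ *holR* is OFF.
Glyoxylate is present, so FubL is inactive.
Indole is absent, so FubH is inactive.
Required activator FubH is absent, so *kulD* is not transcribed.
So KulD is not produced.
Required activator FubL is absent, so *vorE* is not transcribed.
→ *vorE* is OFF.
Homoserine is absent, so MorD is active.
With repressor MorD bound, *nerJ* is not transcribed.
→ *nerJ* is OFF.
0 of the 4 genes are transcribed.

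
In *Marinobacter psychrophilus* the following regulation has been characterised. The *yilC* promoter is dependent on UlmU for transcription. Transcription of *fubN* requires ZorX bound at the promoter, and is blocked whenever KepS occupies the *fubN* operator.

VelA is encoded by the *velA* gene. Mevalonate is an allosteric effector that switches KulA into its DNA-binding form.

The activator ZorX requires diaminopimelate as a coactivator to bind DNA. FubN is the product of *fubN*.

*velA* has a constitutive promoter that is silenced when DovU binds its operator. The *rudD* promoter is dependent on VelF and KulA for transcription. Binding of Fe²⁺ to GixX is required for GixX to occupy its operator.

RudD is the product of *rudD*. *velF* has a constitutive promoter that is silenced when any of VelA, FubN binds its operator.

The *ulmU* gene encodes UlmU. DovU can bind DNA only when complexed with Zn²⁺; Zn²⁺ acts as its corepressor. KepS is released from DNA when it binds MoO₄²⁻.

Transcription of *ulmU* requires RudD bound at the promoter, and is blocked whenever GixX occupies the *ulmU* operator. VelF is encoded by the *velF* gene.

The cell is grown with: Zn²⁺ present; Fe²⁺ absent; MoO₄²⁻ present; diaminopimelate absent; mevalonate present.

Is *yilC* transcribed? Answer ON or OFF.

Zn²⁺ is present, so DovU is active.
With repressor DovU bound, *velA* is not transcribed.
So VelA is not produced.
Diaminopimelate is absent, so ZorX is inactive.
MoO₄²⁻ is present, so KepS is inactive.
Required activator ZorX is absent, so *fubN* is not transcribed.
So FubN is not produced.
With no repressor bound, *velF* is transcribed.
So VelF is produced and active.
Mevalonate is present, so KulA is active.
No repressor is bound and VelF and KulA are active, so *rudD* is transcribed.
So RudD is produced and active.
Fe²⁺ is absent, so GixX is inactive.
No repressor is bound and RudD is active, so *ulmU* is transcribed.
So UlmU is produced and active.
No repressor is bound and UlmU is active, so *yilC* is transcribed.

ON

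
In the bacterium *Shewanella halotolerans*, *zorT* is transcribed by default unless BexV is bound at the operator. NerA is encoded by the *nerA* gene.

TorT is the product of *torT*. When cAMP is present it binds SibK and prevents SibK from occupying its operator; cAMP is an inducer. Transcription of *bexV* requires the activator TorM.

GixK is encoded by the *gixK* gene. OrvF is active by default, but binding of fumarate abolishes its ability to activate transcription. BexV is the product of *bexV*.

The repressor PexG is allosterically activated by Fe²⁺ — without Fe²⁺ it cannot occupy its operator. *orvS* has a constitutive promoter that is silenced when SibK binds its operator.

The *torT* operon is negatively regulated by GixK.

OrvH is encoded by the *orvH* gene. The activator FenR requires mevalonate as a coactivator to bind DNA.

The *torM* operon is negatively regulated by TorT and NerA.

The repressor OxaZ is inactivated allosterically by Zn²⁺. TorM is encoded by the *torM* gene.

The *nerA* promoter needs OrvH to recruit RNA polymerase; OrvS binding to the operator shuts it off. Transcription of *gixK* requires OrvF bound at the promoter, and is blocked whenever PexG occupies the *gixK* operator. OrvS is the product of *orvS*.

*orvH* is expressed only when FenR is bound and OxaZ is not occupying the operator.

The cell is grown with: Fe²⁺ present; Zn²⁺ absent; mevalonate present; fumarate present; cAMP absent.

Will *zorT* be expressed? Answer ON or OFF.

Fe²⁺ is present, so PexG is active.
Fumarate is present, so OrvF is inactive.
With repressor PexG bound, *gixK* is not transcribed.
So GixK is not produced.
With no repressor bound, *torT* is transcribed.
So TorT is produced and active.
cAMP is absent, so SibK is active.
With repressor SibK bound, *orvS* is not transcribed.
So OrvS is not produced.
Zn²⁺ is absent, so OxaZ is active.
Mevalonate is present, so FenR is active.
With repressor OxaZ bound, *orvH* is not transcribed.
So OrvH is not produced.
Required activator OrvH is absent, so *nerA* is not transcribed.
So NerA is not produced.
With repressor TorT bound, *torM* is not transcribed.
So TorM is not produced.
Required activator TorM is absent, so *bexV* is not transcribed.
So BexV is not produced.
With no repressor bound, *zorT* is transcribed.

ON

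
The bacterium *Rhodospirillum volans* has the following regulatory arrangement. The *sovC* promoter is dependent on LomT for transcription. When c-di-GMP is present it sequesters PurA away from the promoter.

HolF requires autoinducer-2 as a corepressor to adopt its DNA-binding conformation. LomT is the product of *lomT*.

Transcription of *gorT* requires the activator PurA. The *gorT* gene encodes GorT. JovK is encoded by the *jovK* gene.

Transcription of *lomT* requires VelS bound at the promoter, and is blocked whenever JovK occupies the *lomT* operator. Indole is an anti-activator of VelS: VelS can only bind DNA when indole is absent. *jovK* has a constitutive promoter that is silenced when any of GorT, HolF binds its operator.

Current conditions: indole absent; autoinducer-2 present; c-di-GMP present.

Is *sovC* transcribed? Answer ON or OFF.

ON

c-di-GMP is present, so PurA is inactive.
Required activator PurA is absent, so *gorT* is not transcribed.
So GorT is not produced.
Autoinducer-2 is present, so HolF is active.
With repressor HolF bound, *jovK* is not transcribed.
So JovK is not produced.
Indole is absent, so VelS is active.
No repressor is bound and VelS is active, so *lomT* is transcribed.
So LomT is produced and active.
No repressor is bound and LomT is active, so *sovC* is transcribed.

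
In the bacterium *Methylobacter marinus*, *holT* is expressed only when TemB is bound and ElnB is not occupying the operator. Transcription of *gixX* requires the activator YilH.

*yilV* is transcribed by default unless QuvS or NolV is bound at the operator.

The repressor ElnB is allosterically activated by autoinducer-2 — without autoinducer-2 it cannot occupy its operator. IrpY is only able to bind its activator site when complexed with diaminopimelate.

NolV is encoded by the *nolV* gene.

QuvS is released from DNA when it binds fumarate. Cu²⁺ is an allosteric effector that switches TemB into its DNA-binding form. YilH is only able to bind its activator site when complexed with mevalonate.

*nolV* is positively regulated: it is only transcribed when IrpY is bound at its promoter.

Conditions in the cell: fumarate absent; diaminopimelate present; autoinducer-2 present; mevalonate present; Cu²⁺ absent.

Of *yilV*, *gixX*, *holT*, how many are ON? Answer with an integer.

1

Fumarate is absent, so QuvS is active.
Diaminopimelate is present, so IrpY is active.
No repressor is bound and IrpY is active, so *nolV* is transcribed.
So NolV is produced and active.
With repressor QuvS bound, *yilV* is not transcribed.
→ *yilV* is OFF.
Mevalonate is present, so YilH is active.
No repressor is bound and YilH is active, so *gixX* is transcribed.
→ *gixX* is ON.
Cu²⁺ is absent, so TemB is inactive.
Autoinducer-2 is present, so ElnB is active.
With repressor ElnB bound, *holT* is not transcribed.
→ *holT* is OFF.
1 of the 3 genes is transcribed.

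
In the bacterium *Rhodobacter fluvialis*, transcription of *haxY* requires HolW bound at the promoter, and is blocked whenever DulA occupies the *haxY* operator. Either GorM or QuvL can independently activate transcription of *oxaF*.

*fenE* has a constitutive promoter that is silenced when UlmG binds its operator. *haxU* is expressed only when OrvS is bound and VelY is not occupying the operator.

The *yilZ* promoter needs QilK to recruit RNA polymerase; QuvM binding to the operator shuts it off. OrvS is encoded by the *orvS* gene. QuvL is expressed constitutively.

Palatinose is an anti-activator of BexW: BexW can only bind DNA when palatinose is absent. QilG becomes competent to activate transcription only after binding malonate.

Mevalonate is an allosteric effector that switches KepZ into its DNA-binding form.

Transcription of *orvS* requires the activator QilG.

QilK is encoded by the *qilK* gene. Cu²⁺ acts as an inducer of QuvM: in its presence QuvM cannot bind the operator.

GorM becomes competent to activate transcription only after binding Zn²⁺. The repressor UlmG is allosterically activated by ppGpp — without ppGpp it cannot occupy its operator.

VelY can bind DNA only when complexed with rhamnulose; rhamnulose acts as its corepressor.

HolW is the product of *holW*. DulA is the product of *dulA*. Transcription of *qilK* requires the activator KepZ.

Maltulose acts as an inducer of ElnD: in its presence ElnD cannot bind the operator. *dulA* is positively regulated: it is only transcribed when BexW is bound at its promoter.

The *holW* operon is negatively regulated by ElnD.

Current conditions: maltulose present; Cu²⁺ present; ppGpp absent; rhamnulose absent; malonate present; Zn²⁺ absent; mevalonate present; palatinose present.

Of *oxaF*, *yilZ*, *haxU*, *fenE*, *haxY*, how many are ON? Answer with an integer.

5

Zn²⁺ is absent, so GorM is inactive.
QuvL is produced constitutively and is active.
Activator QuvL is present, so *oxaF* is transcribed.
→ *oxaF* is ON.
Cu²⁺ is present, so QuvM is inactive.
Mevalonate is present, so KepZ is active.
No repressor is bound and KepZ is active, so *qilK* is transcribed.
So QilK is produced and active.
No repressor is bound and QilK is active, so *yilZ* is transcribed.
→ *yilZ* is ON.
Malonate is present, so QilG is active.
No repressor is bound and QilG is active, so *orvS* is transcribed.
So OrvS is produced and active.
Rhamnulose is absent, so VelY is inactive.
No repressor is bound and OrvS is active, so *haxU* is transcribed.
→ *haxU* is ON.
ppGpp is absent, so UlmG is inactive.
With no repressor bound, *fenE* is transcribed.
→ *fenE* is ON.
Palatinose is present, so BexW is inactive.
Required activator BexW is absent, so *dulA* is not transcribed.
So DulA is not produced.
Maltulose is present, so ElnD is inactive.
With no repressor bound, *holW* is transcribed.
So HolW is produced and active.
No repressor is bound and HolW is active, so *haxY* is transcribed.
→ *haxY* is ON.
5 of the 5 genes are transcribed.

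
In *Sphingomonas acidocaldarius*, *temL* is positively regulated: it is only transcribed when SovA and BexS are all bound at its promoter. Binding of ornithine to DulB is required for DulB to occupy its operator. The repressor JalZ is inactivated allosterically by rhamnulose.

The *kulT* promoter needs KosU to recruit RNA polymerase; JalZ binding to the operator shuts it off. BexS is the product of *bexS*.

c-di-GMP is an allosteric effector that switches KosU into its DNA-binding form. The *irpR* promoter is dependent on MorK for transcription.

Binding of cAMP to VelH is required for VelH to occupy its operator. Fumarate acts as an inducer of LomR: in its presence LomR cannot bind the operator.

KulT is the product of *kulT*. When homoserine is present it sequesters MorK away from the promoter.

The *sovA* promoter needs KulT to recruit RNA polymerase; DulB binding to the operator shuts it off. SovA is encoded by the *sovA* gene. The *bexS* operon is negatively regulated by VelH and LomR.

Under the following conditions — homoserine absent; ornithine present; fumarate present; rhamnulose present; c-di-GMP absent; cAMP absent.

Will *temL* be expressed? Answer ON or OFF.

OFF

Rhamnulose is present, so JalZ is inactive.
c-di-GMP is absent, so KosU is inactive.
Required activator KosU is absent, so *kulT* is not transcribed.
So KulT is not produced.
Ornithine is present, so DulB is active.
With repressor DulB bound, *sovA* is not transcribed.
So SovA is not produced.
cAMP is absent, so VelH is inactive.
Fumarate is present, so LomR is inactive.
With no repressor bound, *bexS* is transcribed.
So BexS is produced and active.
Required activator SovA is absent, so *temL* is not transcribed.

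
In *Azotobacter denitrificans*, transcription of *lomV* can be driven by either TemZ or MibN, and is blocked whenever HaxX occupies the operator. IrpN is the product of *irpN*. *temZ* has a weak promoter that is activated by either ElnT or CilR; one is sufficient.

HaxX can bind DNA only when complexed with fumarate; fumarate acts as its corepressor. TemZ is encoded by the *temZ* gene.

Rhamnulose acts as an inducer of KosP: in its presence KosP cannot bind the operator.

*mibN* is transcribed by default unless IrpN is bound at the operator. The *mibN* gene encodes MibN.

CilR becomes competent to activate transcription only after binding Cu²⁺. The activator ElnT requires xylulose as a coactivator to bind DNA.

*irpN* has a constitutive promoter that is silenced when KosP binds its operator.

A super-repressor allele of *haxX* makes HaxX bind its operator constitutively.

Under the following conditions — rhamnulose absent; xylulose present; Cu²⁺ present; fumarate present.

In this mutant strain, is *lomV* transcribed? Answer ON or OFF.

Xylulose is present, so ElnT is active.
Cu²⁺ is present, so CilR is active.
Activator ElnT is present, so *temZ* is transcribed.
So TemZ is produced and active.
Rhamnulose is absent, so KosP is active.
With repressor KosP bound, *irpN* is not transcribed.
So IrpN is not produced.
With no repressor bound, *mibN* is transcribed.
So MibN is produced and active.
HaxX is constitutively active in this strain.
With repressor HaxX bound, *lomV* is not transcribed.

OFF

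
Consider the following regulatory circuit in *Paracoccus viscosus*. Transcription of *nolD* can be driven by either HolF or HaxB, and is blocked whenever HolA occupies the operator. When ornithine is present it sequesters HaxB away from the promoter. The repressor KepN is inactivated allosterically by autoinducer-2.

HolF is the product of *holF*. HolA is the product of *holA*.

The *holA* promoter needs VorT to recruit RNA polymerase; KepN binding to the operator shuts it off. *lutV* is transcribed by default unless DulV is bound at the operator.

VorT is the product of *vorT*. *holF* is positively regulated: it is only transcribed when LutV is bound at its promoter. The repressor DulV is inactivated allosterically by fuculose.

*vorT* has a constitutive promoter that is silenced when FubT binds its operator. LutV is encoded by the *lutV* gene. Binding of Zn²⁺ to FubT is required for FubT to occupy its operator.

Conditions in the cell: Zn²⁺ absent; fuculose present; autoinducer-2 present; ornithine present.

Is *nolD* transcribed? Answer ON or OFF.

Autoinducer-2 is present, so KepN is inactive.
Zn²⁺ is absent, so FubT is inactive.
With no repressor bound, *vorT* is transcribed.
So VorT is produced and active.
No repressor is bound and VorT is active, so *holA* is transcribed.
So HolA is produced and active.
Fuculose is present, so DulV is inactive.
With no repressor bound, *lutV* is transcribed.
So LutV is produced and active.
No repressor is bound and LutV is active, so *holF* is transcribed.
So HolF is produced and active.
Ornithine is present, so HaxB is inactive.
With repressor HolA bound, *nolD* is not transcribed.

OFF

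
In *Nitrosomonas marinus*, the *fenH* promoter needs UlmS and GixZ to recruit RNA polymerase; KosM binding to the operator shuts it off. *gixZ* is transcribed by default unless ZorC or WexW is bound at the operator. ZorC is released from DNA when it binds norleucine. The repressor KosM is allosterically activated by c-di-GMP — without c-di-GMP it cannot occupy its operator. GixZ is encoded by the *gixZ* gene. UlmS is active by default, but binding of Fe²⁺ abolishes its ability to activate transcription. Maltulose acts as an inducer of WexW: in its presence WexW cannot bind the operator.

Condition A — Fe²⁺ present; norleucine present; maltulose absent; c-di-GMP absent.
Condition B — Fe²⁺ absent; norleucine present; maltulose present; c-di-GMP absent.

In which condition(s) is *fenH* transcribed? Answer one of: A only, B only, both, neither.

Condition A:
Fe²⁺ is present, so UlmS is inactive.
Norleucine is present, so ZorC is inactive.
Maltulose is absent, so WexW is active.
With repressor WexW bound, *gixZ* is not transcribed.
So GixZ is not produced.
c-di-GMP is absent, so KosM is inactive.
Required activator UlmS is absent, so *fenH* is not transcribed.
→ *fenH* is OFF in A.
Condition B:
Fe²⁺ is absent, so UlmS is active.
Norleucine is present, so ZorC is inactive.
Maltulose is present, so WexW is inactive.
With no repressor bound, *gixZ* is transcribed.
So GixZ is produced and active.
c-di-GMP is absent, so KosM is inactive.
No repressor is bound and UlmS and GixZ are active, so *fenH* is transcribed.
→ *fenH* is ON in B.

B only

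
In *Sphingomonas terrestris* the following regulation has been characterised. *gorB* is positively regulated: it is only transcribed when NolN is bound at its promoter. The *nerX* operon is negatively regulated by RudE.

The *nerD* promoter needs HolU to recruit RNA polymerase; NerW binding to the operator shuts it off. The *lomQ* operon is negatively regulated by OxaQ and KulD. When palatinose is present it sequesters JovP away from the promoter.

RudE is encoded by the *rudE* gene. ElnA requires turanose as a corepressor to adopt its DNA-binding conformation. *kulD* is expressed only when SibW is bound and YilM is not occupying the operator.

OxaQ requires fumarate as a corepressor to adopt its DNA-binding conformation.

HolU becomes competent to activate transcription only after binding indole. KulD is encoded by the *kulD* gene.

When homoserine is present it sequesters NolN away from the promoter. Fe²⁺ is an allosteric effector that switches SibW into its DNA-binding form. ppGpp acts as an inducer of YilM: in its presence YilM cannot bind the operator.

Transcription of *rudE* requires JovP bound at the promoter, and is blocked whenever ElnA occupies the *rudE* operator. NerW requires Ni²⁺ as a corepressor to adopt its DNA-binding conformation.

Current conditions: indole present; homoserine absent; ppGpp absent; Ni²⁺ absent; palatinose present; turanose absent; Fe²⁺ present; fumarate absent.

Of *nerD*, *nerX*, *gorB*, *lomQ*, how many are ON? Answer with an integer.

4

Ni²⁺ is absent, so NerW is inactive.
Indole is present, so HolU is active.
No repressor is bound and HolU is active, so *nerD* is transcribed.
→ *nerD* is ON.
Palatinose is present, so JovP is inactive.
Turanose is absent, so ElnA is inactive.
Required activator JovP is absent, so *rudE* is not transcribed.
So RudE is not produced.
With no repressor bound, *nerX* is transcribed.
→ *nerX* is ON.
Homoserine is absent, so NolN is active.
No repressor is bound and NolN is active, so *gorB* is transcribed.
→ *gorB* is ON.
Fumarate is absent, so OxaQ is inactive.
Fe²⁺ is present, so SibW is active.
ppGpp is absent, so YilM is active.
With repressor YilM bound, *kulD* is not transcribed.
So KulD is not produced.
With no repressor bound, *lomQ* is transcribed.
→ *lomQ* is ON.
4 of the 4 genes are transcribed.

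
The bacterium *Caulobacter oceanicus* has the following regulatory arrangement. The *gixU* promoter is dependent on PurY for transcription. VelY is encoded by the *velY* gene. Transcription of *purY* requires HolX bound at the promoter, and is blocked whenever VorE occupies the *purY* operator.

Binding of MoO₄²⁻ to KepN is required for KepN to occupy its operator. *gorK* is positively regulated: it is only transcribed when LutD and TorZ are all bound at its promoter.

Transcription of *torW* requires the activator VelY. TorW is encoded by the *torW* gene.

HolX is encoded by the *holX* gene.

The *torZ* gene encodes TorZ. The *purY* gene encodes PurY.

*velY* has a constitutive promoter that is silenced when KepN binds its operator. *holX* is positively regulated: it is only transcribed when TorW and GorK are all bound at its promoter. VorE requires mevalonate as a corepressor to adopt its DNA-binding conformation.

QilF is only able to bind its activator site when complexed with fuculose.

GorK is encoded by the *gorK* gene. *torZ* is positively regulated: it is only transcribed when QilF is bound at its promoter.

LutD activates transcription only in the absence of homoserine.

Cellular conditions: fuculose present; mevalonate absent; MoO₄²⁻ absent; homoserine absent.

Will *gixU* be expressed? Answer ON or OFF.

ON

MoO₄²⁻ is absent, so KepN is inactive.
With no repressor bound, *velY* is transcribed.
So VelY is produced and active.
No repressor is bound and VelY is active, so *torW* is transcribed.
So TorW is produced and active.
Homoserine is absent, so LutD is active.
Fuculose is present, so QilF is active.
No repressor is bound and QilF is active, so *torZ* is transcribed.
So TorZ is produced and active.
No repressor is bound and LutD and TorZ are active, so *gorK* is transcribed.
So GorK is produced and active.
No repressor is bound and TorW and GorK are active, so *holX* is transcribed.
So HolX is produced and active.
Mevalonate is absent, so VorE is inactive.
No repressor is bound and HolX is active, so *purY* is transcribed.
So PurY is produced and active.
No repressor is bound and PurY is active, so *gixU* is transcribed.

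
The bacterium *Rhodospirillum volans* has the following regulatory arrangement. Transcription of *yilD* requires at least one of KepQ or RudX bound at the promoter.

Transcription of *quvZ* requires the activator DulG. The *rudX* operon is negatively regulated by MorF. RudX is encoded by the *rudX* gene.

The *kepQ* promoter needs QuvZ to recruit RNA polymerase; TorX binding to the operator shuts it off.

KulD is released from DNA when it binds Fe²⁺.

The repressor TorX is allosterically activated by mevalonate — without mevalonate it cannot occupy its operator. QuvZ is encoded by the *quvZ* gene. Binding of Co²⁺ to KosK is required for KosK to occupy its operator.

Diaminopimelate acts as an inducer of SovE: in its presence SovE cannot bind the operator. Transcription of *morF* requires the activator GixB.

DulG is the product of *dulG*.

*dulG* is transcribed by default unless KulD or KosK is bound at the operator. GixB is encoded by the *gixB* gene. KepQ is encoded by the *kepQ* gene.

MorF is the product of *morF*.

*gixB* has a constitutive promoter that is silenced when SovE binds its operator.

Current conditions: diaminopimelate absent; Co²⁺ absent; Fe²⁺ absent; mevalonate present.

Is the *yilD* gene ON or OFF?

ON

Mevalonate is present, so TorX is active.
Fe²⁺ is absent, so KulD is active.
Co²⁺ is absent, so KosK is inactive.
With repressor KulD bound, *dulG* is not transcribed.
So DulG is not produced.
Required activator DulG is absent, so *quvZ* is not transcribed.
So QuvZ is not produced.
With repressor TorX bound, *kepQ* is not transcribed.
So KepQ is not produced.
Diaminopimelate is absent, so SovE is active.
With repressor SovE bound, *gixB* is not transcribed.
So GixB is not produced.
Required activator GixB is absent, so *morF* is not transcribed.
So MorF is not produced.
With no repressor bound, *rudX* is transcribed.
So RudX is produced and active.
Activator RudX is present, so *yilD* is transcribed.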